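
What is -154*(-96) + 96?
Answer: 14880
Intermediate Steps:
-154*(-96) + 96 = 14784 + 96 = 14880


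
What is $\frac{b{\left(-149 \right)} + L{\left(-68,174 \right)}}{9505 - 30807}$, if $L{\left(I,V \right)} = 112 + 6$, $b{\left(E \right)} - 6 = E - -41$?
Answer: $- \frac{8}{10651} \approx -0.0007511$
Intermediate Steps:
$b{\left(E \right)} = 47 + E$ ($b{\left(E \right)} = 6 + \left(E - -41\right) = 6 + \left(E + 41\right) = 6 + \left(41 + E\right) = 47 + E$)
$L{\left(I,V \right)} = 118$
$\frac{b{\left(-149 \right)} + L{\left(-68,174 \right)}}{9505 - 30807} = \frac{\left(47 - 149\right) + 118}{9505 - 30807} = \frac{-102 + 118}{-21302} = 16 \left(- \frac{1}{21302}\right) = - \frac{8}{10651}$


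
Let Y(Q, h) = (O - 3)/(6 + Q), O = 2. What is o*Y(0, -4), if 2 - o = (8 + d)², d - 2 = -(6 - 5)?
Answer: 79/6 ≈ 13.167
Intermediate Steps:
d = 1 (d = 2 - (6 - 5) = 2 - 1*1 = 2 - 1 = 1)
Y(Q, h) = -1/(6 + Q) (Y(Q, h) = (2 - 3)/(6 + Q) = -1/(6 + Q))
o = -79 (o = 2 - (8 + 1)² = 2 - 1*9² = 2 - 1*81 = 2 - 81 = -79)
o*Y(0, -4) = -(-79)/(6 + 0) = -(-79)/6 = -79*(-⅙) = 79/6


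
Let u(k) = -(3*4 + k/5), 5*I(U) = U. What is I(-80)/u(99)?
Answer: 80/159 ≈ 0.50314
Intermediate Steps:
I(U) = U/5
u(k) = -12 - k/5 (u(k) = -(12 + k*(1/5)) = -(12 + k/5) = -12 - k/5)
I(-80)/u(99) = ((1/5)*(-80))/(-12 - 1/5*99) = -16/(-12 - 99/5) = -16/(-159/5) = -16*(-5/159) = 80/159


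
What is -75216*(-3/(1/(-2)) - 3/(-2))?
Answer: -564120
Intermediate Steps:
-75216*(-3/(1/(-2)) - 3/(-2)) = -75216*(-3/(-½) - 3*(-½)) = -75216*(-3*(-2) + 3/2) = -75216*(6 + 3/2) = -75216*15/2 = -564120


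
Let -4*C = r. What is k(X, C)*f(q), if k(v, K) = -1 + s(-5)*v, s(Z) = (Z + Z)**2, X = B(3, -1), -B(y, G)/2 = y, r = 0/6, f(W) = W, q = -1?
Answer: 601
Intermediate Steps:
r = 0 (r = 0*(1/6) = 0)
B(y, G) = -2*y
X = -6 (X = -2*3 = -6)
C = 0 (C = -1/4*0 = 0)
s(Z) = 4*Z**2 (s(Z) = (2*Z)**2 = 4*Z**2)
k(v, K) = -1 + 100*v (k(v, K) = -1 + (4*(-5)**2)*v = -1 + (4*25)*v = -1 + 100*v)
k(X, C)*f(q) = (-1 + 100*(-6))*(-1) = (-1 - 600)*(-1) = -601*(-1) = 601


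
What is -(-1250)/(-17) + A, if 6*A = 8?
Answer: -3682/51 ≈ -72.196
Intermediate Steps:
A = 4/3 (A = (⅙)*8 = 4/3 ≈ 1.3333)
-(-1250)/(-17) + A = -(-1250)/(-17) + 4/3 = -(-1250)*(-1)/17 + 4/3 = -25*50/17 + 4/3 = -1250/17 + 4/3 = -3682/51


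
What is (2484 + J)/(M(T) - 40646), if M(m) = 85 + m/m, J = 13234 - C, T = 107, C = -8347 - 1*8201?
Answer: -1241/1560 ≈ -0.79551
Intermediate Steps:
C = -16548 (C = -8347 - 8201 = -16548)
J = 29782 (J = 13234 - 1*(-16548) = 13234 + 16548 = 29782)
M(m) = 86 (M(m) = 85 + 1 = 86)
(2484 + J)/(M(T) - 40646) = (2484 + 29782)/(86 - 40646) = 32266/(-40560) = 32266*(-1/40560) = -1241/1560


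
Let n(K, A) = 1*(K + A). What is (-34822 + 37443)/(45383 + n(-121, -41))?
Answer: 2621/45221 ≈ 0.057960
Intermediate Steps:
n(K, A) = A + K (n(K, A) = 1*(A + K) = A + K)
(-34822 + 37443)/(45383 + n(-121, -41)) = (-34822 + 37443)/(45383 + (-41 - 121)) = 2621/(45383 - 162) = 2621/45221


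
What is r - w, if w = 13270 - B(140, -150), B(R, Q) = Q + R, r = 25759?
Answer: 12479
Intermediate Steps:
w = 13280 (w = 13270 - (-150 + 140) = 13270 - 1*(-10) = 13270 + 10 = 13280)
r - w = 25759 - 1*13280 = 25759 - 13280 = 12479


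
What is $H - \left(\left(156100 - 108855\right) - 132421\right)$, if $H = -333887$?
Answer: $-248711$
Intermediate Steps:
$H - \left(\left(156100 - 108855\right) - 132421\right) = -333887 - \left(\left(156100 - 108855\right) - 132421\right) = -333887 - \left(47245 - 132421\right) = -333887 - -85176 = -333887 + 85176 = -248711$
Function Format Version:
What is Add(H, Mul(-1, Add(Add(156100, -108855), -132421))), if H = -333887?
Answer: -248711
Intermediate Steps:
Add(H, Mul(-1, Add(Add(156100, -108855), -132421))) = Add(-333887, Mul(-1, Add(Add(156100, -108855), -132421))) = Add(-333887, Mul(-1, Add(47245, -132421))) = Add(-333887, Mul(-1, -85176)) = Add(-333887, 85176) = -248711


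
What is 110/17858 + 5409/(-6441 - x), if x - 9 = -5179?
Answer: -48227056/11348759 ≈ -4.2495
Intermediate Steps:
x = -5170 (x = 9 - 5179 = -5170)
110/17858 + 5409/(-6441 - x) = 110/17858 + 5409/(-6441 - 1*(-5170)) = 110*(1/17858) + 5409/(-6441 + 5170) = 55/8929 + 5409/(-1271) = 55/8929 + 5409*(-1/1271) = 55/8929 - 5409/1271 = -48227056/11348759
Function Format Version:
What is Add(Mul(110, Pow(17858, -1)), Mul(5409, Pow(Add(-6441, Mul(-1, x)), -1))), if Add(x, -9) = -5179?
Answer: Rational(-48227056, 11348759) ≈ -4.2495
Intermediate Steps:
x = -5170 (x = Add(9, -5179) = -5170)
Add(Mul(110, Pow(17858, -1)), Mul(5409, Pow(Add(-6441, Mul(-1, x)), -1))) = Add(Mul(110, Pow(17858, -1)), Mul(5409, Pow(Add(-6441, Mul(-1, -5170)), -1))) = Add(Mul(110, Rational(1, 17858)), Mul(5409, Pow(Add(-6441, 5170), -1))) = Add(Rational(55, 8929), Mul(5409, Pow(-1271, -1))) = Add(Rational(55, 8929), Mul(5409, Rational(-1, 1271))) = Add(Rational(55, 8929), Rational(-5409, 1271)) = Rational(-48227056, 11348759)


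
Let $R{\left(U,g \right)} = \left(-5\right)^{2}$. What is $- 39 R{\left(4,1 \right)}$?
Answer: $-975$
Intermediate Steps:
$R{\left(U,g \right)} = 25$
$- 39 R{\left(4,1 \right)} = - 39 \cdot 25 = \left(-1\right) 975 = -975$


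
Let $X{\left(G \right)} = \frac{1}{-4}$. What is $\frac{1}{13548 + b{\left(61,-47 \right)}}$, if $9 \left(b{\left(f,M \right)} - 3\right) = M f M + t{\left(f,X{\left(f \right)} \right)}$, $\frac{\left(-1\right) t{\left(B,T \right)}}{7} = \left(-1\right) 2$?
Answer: $\frac{3}{85574} \approx 3.5057 \cdot 10^{-5}$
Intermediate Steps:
$X{\left(G \right)} = - \frac{1}{4}$
$t{\left(B,T \right)} = 14$ ($t{\left(B,T \right)} = - 7 \left(\left(-1\right) 2\right) = \left(-7\right) \left(-2\right) = 14$)
$b{\left(f,M \right)} = \frac{41}{9} + \frac{f M^{2}}{9}$ ($b{\left(f,M \right)} = 3 + \frac{M f M + 14}{9} = 3 + \frac{f M^{2} + 14}{9} = 3 + \frac{14 + f M^{2}}{9} = 3 + \left(\frac{14}{9} + \frac{f M^{2}}{9}\right) = \frac{41}{9} + \frac{f M^{2}}{9}$)
$\frac{1}{13548 + b{\left(61,-47 \right)}} = \frac{1}{13548 + \left(\frac{41}{9} + \frac{1}{9} \cdot 61 \left(-47\right)^{2}\right)} = \frac{1}{13548 + \left(\frac{41}{9} + \frac{1}{9} \cdot 61 \cdot 2209\right)} = \frac{1}{13548 + \left(\frac{41}{9} + \frac{134749}{9}\right)} = \frac{1}{13548 + \frac{44930}{3}} = \frac{1}{\frac{85574}{3}} = \frac{3}{85574}$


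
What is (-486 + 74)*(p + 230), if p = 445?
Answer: -278100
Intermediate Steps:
(-486 + 74)*(p + 230) = (-486 + 74)*(445 + 230) = -412*675 = -278100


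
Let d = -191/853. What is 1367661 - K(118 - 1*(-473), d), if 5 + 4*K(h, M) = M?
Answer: 1166615947/853 ≈ 1.3677e+6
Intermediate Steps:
d = -191/853 (d = -191*1/853 = -191/853 ≈ -0.22392)
K(h, M) = -5/4 + M/4
1367661 - K(118 - 1*(-473), d) = 1367661 - (-5/4 + (¼)*(-191/853)) = 1367661 - (-5/4 - 191/3412) = 1367661 - 1*(-1114/853) = 1367661 + 1114/853 = 1166615947/853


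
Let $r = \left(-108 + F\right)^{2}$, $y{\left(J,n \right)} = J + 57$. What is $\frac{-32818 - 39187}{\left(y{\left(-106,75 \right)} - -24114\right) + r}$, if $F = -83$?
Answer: $- \frac{72005}{60546} \approx -1.1893$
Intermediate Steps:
$y{\left(J,n \right)} = 57 + J$
$r = 36481$ ($r = \left(-108 - 83\right)^{2} = \left(-191\right)^{2} = 36481$)
$\frac{-32818 - 39187}{\left(y{\left(-106,75 \right)} - -24114\right) + r} = \frac{-32818 - 39187}{\left(\left(57 - 106\right) - -24114\right) + 36481} = \frac{-32818 - 39187}{\left(-49 + 24114\right) + 36481} = - \frac{72005}{24065 + 36481} = - \frac{72005}{60546}$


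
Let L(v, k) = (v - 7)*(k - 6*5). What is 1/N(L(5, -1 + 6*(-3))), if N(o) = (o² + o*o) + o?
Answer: 1/19306 ≈ 5.1797e-5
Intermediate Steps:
L(v, k) = (-30 + k)*(-7 + v) (L(v, k) = (-7 + v)*(k - 30) = (-7 + v)*(-30 + k) = (-30 + k)*(-7 + v))
N(o) = o + 2*o² (N(o) = (o² + o²) + o = 2*o² + o = o + 2*o²)
1/N(L(5, -1 + 6*(-3))) = 1/((210 - 30*5 - 7*(-1 + 6*(-3)) + (-1 + 6*(-3))*5)*(1 + 2*(210 - 30*5 - 7*(-1 + 6*(-3)) + (-1 + 6*(-3))*5))) = 1/((210 - 150 - 7*(-1 - 18) + (-1 - 18)*5)*(1 + 2*(210 - 150 - 7*(-1 - 18) + (-1 - 18)*5))) = 1/((210 - 150 - 7*(-19) - 19*5)*(1 + 2*(210 - 150 - 7*(-19) - 19*5))) = 1/((210 - 150 + 133 - 95)*(1 + 2*(210 - 150 + 133 - 95))) = 1/(98*(1 + 2*98)) = 1/(98*(1 + 196)) = 1/(98*197) = 1/19306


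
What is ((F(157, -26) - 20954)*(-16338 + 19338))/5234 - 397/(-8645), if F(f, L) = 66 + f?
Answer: -268828203551/22623965 ≈ -11882.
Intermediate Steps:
((F(157, -26) - 20954)*(-16338 + 19338))/5234 - 397/(-8645) = (((66 + 157) - 20954)*(-16338 + 19338))/5234 - 397/(-8645) = ((223 - 20954)*3000)*(1/5234) - 397*(-1/8645) = -20731*3000*(1/5234) + 397/8645 = -62193000*1/5234 + 397/8645 = -31096500/2617 + 397/8645 = -268828203551/22623965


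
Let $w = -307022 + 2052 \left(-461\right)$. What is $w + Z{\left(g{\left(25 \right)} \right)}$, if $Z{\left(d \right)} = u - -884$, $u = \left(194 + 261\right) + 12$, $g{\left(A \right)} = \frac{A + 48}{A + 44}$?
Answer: $-1251643$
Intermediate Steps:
$g{\left(A \right)} = \frac{48 + A}{44 + A}$
$w = -1252994$ ($w = -307022 - 945972 = -1252994$)
$u = 467$ ($u = 455 + 12 = 467$)
$Z{\left(d \right)} = 1351$ ($Z{\left(d \right)} = 467 - -884 = 467 + 884 = 1351$)
$w + Z{\left(g{\left(25 \right)} \right)} = -1252994 + 1351 = -1251643$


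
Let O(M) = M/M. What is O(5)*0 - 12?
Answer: -12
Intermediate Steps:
O(M) = 1
O(5)*0 - 12 = 1*0 - 12 = 0 - 12 = -12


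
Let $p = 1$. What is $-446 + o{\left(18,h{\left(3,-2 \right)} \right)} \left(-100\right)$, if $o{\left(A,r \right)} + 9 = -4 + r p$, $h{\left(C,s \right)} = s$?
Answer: $1054$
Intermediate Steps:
$o{\left(A,r \right)} = -13 + r$ ($o{\left(A,r \right)} = -9 + \left(-4 + r 1\right) = -9 + \left(-4 + r\right) = -13 + r$)
$-446 + o{\left(18,h{\left(3,-2 \right)} \right)} \left(-100\right) = -446 + \left(-13 - 2\right) \left(-100\right) = -446 - -1500 = -446 + 1500 = 1054$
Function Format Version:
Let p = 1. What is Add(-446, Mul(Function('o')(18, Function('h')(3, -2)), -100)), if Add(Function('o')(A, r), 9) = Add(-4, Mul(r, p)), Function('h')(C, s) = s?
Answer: 1054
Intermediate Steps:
Function('o')(A, r) = Add(-13, r) (Function('o')(A, r) = Add(-9, Add(-4, Mul(r, 1))) = Add(-9, Add(-4, r)) = Add(-13, r))
Add(-446, Mul(Function('o')(18, Function('h')(3, -2)), -100)) = Add(-446, Mul(Add(-13, -2), -100)) = Add(-446, Mul(-15, -100)) = Add(-446, 1500) = 1054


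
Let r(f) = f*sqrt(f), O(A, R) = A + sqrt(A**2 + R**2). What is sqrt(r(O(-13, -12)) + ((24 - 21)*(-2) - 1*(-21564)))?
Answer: sqrt(21558 + (-13 + sqrt(313))**(3/2)) ≈ 146.86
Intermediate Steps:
r(f) = f**(3/2)
sqrt(r(O(-13, -12)) + ((24 - 21)*(-2) - 1*(-21564))) = sqrt((-13 + sqrt((-13)**2 + (-12)**2))**(3/2) + ((24 - 21)*(-2) - 1*(-21564))) = sqrt((-13 + sqrt(169 + 144))**(3/2) + (3*(-2) + 21564)) = sqrt((-13 + sqrt(313))**(3/2) + (-6 + 21564)) = sqrt((-13 + sqrt(313))**(3/2) + 21558) = sqrt(21558 + (-13 + sqrt(313))**(3/2))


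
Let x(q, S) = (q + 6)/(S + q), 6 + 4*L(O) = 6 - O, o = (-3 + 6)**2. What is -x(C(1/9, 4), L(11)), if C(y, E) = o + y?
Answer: -544/229 ≈ -2.3755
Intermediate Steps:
o = 9 (o = 3**2 = 9)
L(O) = -O/4 (L(O) = -3/2 + (6 - O)/4 = -3/2 + (3/2 - O/4) = -O/4)
C(y, E) = 9 + y
x(q, S) = (6 + q)/(S + q)
-x(C(1/9, 4), L(11)) = -(6 + (9 + 1/9))/(-1/4*11 + (9 + 1/9)) = -(6 + (9 + 1/9))/(-11/4 + (9 + 1/9)) = -(6 + 82/9)/(-11/4 + 82/9) = -136/(229/36*9) = -36*136/(229*9) = -1*544/229 = -544/229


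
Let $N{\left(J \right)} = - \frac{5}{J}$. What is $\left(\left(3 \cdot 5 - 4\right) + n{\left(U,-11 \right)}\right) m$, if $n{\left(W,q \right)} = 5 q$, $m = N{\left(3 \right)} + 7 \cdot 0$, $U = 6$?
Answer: $\frac{220}{3} \approx 73.333$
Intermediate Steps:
$m = - \frac{5}{3}$ ($m = - \frac{5}{3} + 7 \cdot 0 = \left(-5\right) \frac{1}{3} + 0 = - \frac{5}{3} + 0 = - \frac{5}{3} \approx -1.6667$)
$\left(\left(3 \cdot 5 - 4\right) + n{\left(U,-11 \right)}\right) m = \left(\left(3 \cdot 5 - 4\right) + 5 \left(-11\right)\right) \left(- \frac{5}{3}\right) = \left(\left(15 - 4\right) - 55\right) \left(- \frac{5}{3}\right) = \left(11 - 55\right) \left(- \frac{5}{3}\right) = \left(-44\right) \left(- \frac{5}{3}\right) = \frac{220}{3}$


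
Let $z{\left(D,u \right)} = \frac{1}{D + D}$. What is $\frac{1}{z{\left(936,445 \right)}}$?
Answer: $1872$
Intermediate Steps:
$z{\left(D,u \right)} = \frac{1}{2 D}$
$\frac{1}{z{\left(936,445 \right)}} = \frac{1}{\frac{1}{2} \cdot \frac{1}{936}} = \frac{1}{\frac{1}{1872}} = 1872$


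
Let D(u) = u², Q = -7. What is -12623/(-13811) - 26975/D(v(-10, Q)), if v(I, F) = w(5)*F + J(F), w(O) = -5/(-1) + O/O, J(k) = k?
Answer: -48891986/4737173 ≈ -10.321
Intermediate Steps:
w(O) = 6 (w(O) = -5*(-1) + 1 = 5 + 1 = 6)
v(I, F) = 7*F (v(I, F) = 6*F + F = 7*F)
-12623/(-13811) - 26975/D(v(-10, Q)) = -12623/(-13811) - 26975/((7*(-7))²) = -12623*(-1/13811) - 26975/((-49)²) = 12623/13811 - 26975/2401 = -48891986/4737173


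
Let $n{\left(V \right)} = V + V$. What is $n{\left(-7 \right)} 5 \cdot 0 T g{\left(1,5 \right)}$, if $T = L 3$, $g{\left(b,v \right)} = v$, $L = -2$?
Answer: $0$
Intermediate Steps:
$n{\left(V \right)} = 2 V$
$T = -6$ ($T = \left(-2\right) 3 = -6$)
$n{\left(-7 \right)} 5 \cdot 0 T g{\left(1,5 \right)} = 2 \left(-7\right) 5 \cdot 0 \left(\left(-6\right) 5\right) = - 14 \cdot 0 \left(-30\right) = \left(-14\right) 0 = 0$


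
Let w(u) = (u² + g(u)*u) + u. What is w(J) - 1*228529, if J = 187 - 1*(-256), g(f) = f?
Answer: 164412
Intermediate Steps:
J = 443 (J = 187 + 256 = 443)
w(u) = u + 2*u² (w(u) = (u² + u*u) + u = (u² + u²) + u = 2*u² + u = u + 2*u²)
w(J) - 1*228529 = 443*(1 + 2*443) - 1*228529 = 443*(1 + 886) - 228529 = 443*887 - 228529 = 392941 - 228529 = 164412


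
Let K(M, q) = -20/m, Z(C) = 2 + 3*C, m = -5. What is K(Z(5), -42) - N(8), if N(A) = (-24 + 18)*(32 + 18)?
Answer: 304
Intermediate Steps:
N(A) = -300 (N(A) = -6*50 = -300)
K(M, q) = 4 (K(M, q) = -20/(-5) = -20*(-1/5) = 4)
K(Z(5), -42) - N(8) = 4 - 1*(-300) = 4 + 300 = 304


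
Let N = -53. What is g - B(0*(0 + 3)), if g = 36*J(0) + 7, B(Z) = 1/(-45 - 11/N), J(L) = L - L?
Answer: 16671/2374 ≈ 7.0223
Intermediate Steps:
J(L) = 0
B(Z) = -53/2374 (B(Z) = 1/(-45 - 11/(-53)) = 1/(-45 - 11*(-1/53)) = 1/(-45 + 11/53) = 1/(-2374/53) = -53/2374)
g = 7 (g = 36*0 + 7 = 0 + 7 = 7)
g - B(0*(0 + 3)) = 7 - 1*(-53/2374) = 7 + 53/2374 = 16671/2374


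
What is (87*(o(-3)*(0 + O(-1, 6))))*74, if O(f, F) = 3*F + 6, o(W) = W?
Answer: -463536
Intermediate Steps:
O(f, F) = 6 + 3*F
(87*(o(-3)*(0 + O(-1, 6))))*74 = (87*(-3*(0 + (6 + 3*6))))*74 = (87*(-3*(0 + (6 + 18))))*74 = (87*(-3*(0 + 24)))*74 = (87*(-3*24))*74 = (87*(-72))*74 = -6264*74 = -463536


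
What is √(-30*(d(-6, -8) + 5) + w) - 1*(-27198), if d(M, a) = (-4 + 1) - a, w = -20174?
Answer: 27198 + I*√20474 ≈ 27198.0 + 143.09*I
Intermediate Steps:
d(M, a) = -3 - a
√(-30*(d(-6, -8) + 5) + w) - 1*(-27198) = √(-30*((-3 - 1*(-8)) + 5) - 20174) - 1*(-27198) = √(-30*((-3 + 8) + 5) - 20174) + 27198 = √(-30*(5 + 5) - 20174) + 27198 = √(-30*10 - 20174) + 27198 = √(-300 - 20174) + 27198 = √(-20474) + 27198 = I*√20474 + 27198 = 27198 + I*√20474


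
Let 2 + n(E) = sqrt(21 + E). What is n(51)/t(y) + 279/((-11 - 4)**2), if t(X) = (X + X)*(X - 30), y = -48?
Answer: 116039/93600 + sqrt(2)/1248 ≈ 1.2409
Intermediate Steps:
n(E) = -2 + sqrt(21 + E)
t(X) = 2*X*(-30 + X) (t(X) = (2*X)*(-30 + X) = 2*X*(-30 + X))
n(51)/t(y) + 279/((-11 - 4)**2) = (-2 + sqrt(21 + 51))/((2*(-48)*(-30 - 48))) + 279/((-11 - 4)**2) = (-2 + sqrt(72))/((2*(-48)*(-78))) + 279/((-15)**2) = (-2 + 6*sqrt(2))/7488 + 279/225 = (-2 + 6*sqrt(2))*(1/7488) + 279*(1/225) = (-1/3744 + sqrt(2)/1248) + 31/25 = 116039/93600 + sqrt(2)/1248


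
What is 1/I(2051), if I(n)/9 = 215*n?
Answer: 1/3968685 ≈ 2.5197e-7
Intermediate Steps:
I(n) = 1935*n (I(n) = 9*(215*n) = 1935*n)
1/I(2051) = 1/(1935*2051) = 1/3968685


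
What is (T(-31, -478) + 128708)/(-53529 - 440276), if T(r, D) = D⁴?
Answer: -52205066964/493805 ≈ -1.0572e+5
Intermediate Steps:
(T(-31, -478) + 128708)/(-53529 - 440276) = ((-478)⁴ + 128708)/(-53529 - 440276) = (52204938256 + 128708)/(-493805) = 52205066964*(-1/493805) = -52205066964/493805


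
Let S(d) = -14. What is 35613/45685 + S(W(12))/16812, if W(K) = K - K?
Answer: 299043083/384028110 ≈ 0.77870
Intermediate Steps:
W(K) = 0
35613/45685 + S(W(12))/16812 = 35613/45685 - 14/16812 = 35613*(1/45685) - 14*1/16812 = 35613/45685 - 7/8406 = 299043083/384028110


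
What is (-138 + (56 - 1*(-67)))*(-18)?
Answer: 270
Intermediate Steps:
(-138 + (56 - 1*(-67)))*(-18) = (-138 + (56 + 67))*(-18) = (-138 + 123)*(-18) = -15*(-18) = 270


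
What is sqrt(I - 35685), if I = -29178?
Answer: 3*I*sqrt(7207) ≈ 254.68*I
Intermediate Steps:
sqrt(I - 35685) = sqrt(-29178 - 35685) = sqrt(-64863) = 3*I*sqrt(7207)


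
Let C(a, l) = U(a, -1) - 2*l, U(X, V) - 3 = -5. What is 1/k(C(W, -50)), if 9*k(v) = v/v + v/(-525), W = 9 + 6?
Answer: 675/61 ≈ 11.066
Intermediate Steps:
U(X, V) = -2 (U(X, V) = 3 - 5 = -2)
W = 15
C(a, l) = -2 - 2*l
k(v) = ⅑ - v/4725 (k(v) = (v/v + v/(-525))/9 = (1 + v*(-1/525))/9 = (1 - v/525)/9 = ⅑ - v/4725)
1/k(C(W, -50)) = 1/(⅑ - (-2 - 2*(-50))/4725) = 1/(⅑ - (-2 + 100)/4725) = 1/(⅑ - 1/4725*98) = 1/(⅑ - 14/675) = 1/(61/675) = 675/61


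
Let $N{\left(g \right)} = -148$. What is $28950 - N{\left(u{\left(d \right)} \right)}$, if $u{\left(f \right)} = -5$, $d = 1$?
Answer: $29098$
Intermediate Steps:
$28950 - N{\left(u{\left(d \right)} \right)} = 28950 - -148 = 28950 + 148 = 29098$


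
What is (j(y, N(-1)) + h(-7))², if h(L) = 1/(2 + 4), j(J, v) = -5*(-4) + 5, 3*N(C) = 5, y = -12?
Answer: 22801/36 ≈ 633.36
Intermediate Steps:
N(C) = 5/3 (N(C) = (⅓)*5 = 5/3)
j(J, v) = 25 (j(J, v) = 20 + 5 = 25)
h(L) = ⅙ (h(L) = 1/6 = ⅙)
(j(y, N(-1)) + h(-7))² = (25 + ⅙)² = (151/6)² = 22801/36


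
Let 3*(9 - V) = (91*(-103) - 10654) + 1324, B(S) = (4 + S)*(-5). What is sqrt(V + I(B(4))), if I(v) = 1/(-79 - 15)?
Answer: sqrt(496493994)/282 ≈ 79.015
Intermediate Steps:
B(S) = -20 - 5*S
I(v) = -1/94 (I(v) = 1/(-94) = -1/94)
V = 18730/3 (V = 9 - ((91*(-103) - 10654) + 1324)/3 = 9 - ((-9373 - 10654) + 1324)/3 = 9 - (-20027 + 1324)/3 = 9 - 1/3*(-18703) = 9 + 18703/3 = 18730/3 ≈ 6243.3)
sqrt(V + I(B(4))) = sqrt(18730/3 - 1/94) = sqrt(1760617/282) = sqrt(496493994)/282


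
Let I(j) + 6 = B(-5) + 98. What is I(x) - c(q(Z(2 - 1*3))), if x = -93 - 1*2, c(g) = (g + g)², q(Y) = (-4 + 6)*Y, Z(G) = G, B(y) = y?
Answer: 71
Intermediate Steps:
q(Y) = 2*Y
c(g) = 4*g² (c(g) = (2*g)² = 4*g²)
x = -95 (x = -93 - 2 = -95)
I(j) = 87 (I(j) = -6 + (-5 + 98) = -6 + 93 = 87)
I(x) - c(q(Z(2 - 1*3))) = 87 - 4*(2*(2 - 1*3))² = 87 - 4*(2*(2 - 3))² = 87 - 4*(2*(-1))² = 87 - 4*(-2)² = 87 - 4*4 = 87 - 1*16 = 87 - 16 = 71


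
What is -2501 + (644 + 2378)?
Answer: 521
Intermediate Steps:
-2501 + (644 + 2378) = -2501 + 3022 = 521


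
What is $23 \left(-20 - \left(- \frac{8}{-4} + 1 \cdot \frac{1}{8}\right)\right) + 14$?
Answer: $- \frac{3959}{8} \approx -494.88$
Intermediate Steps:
$23 \left(-20 - \left(- \frac{8}{-4} + 1 \cdot \frac{1}{8}\right)\right) + 14 = 23 \left(-20 - \left(\left(-8\right) \left(- \frac{1}{4}\right) + 1 \cdot \frac{1}{8}\right)\right) + 14 = 23 \left(-20 - \left(2 + \frac{1}{8}\right)\right) + 14 = 23 \left(-20 - \frac{17}{8}\right) + 14 = 23 \left(- \frac{177}{8}\right) + 14 = - \frac{4071}{8} + 14 = - \frac{3959}{8}$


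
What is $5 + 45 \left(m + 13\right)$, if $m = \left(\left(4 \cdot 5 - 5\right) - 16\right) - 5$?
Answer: $320$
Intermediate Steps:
$m = -6$ ($m = \left(\left(20 - 5\right) - 16\right) - 5 = \left(15 - 16\right) - 5 = -1 - 5 = -6$)
$5 + 45 \left(m + 13\right) = 5 + 45 \left(-6 + 13\right) = 5 + 45 \cdot 7 = 5 + 315 = 320$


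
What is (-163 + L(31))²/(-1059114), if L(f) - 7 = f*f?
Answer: -92575/151302 ≈ -0.61186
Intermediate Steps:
L(f) = 7 + f² (L(f) = 7 + f*f = 7 + f²)
(-163 + L(31))²/(-1059114) = (-163 + (7 + 31²))²/(-1059114) = (-163 + (7 + 961))²*(-1/1059114) = (-163 + 968)²*(-1/1059114) = 805²*(-1/1059114) = 648025*(-1/1059114) = -92575/151302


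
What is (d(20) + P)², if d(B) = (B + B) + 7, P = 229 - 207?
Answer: 4761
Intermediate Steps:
P = 22
d(B) = 7 + 2*B (d(B) = 2*B + 7 = 7 + 2*B)
(d(20) + P)² = ((7 + 2*20) + 22)² = ((7 + 40) + 22)² = (47 + 22)² = 69² = 4761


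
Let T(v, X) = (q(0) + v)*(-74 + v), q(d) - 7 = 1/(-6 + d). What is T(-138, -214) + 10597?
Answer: 115213/3 ≈ 38404.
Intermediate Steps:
q(d) = 7 + 1/(-6 + d)
T(v, X) = (-74 + v)*(41/6 + v) (T(v, X) = ((-41 + 7*0)/(-6 + 0) + v)*(-74 + v) = ((-41 + 0)/(-6) + v)*(-74 + v) = (-⅙*(-41) + v)*(-74 + v) = (41/6 + v)*(-74 + v) = (-74 + v)*(41/6 + v))
T(-138, -214) + 10597 = (-1517/3 + (-138)² - 403/6*(-138)) + 10597 = (-1517/3 + 19044 + 9269) + 10597 = 83422/3 + 10597 = 115213/3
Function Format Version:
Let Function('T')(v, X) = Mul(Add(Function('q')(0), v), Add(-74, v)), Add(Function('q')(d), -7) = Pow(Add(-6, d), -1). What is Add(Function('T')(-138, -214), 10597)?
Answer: Rational(115213, 3) ≈ 38404.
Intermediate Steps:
Function('q')(d) = Add(7, Pow(Add(-6, d), -1))
Function('T')(v, X) = Mul(Add(-74, v), Add(Rational(41, 6), v)) (Function('T')(v, X) = Mul(Add(Mul(Pow(Add(-6, 0), -1), Add(-41, Mul(7, 0))), v), Add(-74, v)) = Mul(Add(Mul(Pow(-6, -1), Add(-41, 0)), v), Add(-74, v)) = Mul(Add(Mul(Rational(-1, 6), -41), v), Add(-74, v)) = Mul(Add(Rational(41, 6), v), Add(-74, v)) = Mul(Add(-74, v), Add(Rational(41, 6), v)))
Add(Function('T')(-138, -214), 10597) = Add(Add(Rational(-1517, 3), Pow(-138, 2), Mul(Rational(-403, 6), -138)), 10597) = Add(Add(Rational(-1517, 3), 19044, 9269), 10597) = Add(Rational(83422, 3), 10597) = Rational(115213, 3)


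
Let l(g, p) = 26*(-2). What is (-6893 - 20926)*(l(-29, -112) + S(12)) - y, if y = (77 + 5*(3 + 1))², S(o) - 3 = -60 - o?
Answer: 3356690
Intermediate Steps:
S(o) = -57 - o (S(o) = 3 + (-60 - o) = -57 - o)
l(g, p) = -52
y = 9409 (y = (77 + 5*4)² = (77 + 20)² = 97² = 9409)
(-6893 - 20926)*(l(-29, -112) + S(12)) - y = (-6893 - 20926)*(-52 + (-57 - 1*12)) - 1*9409 = -27819*(-52 + (-57 - 12)) - 9409 = -27819*(-52 - 69) - 9409 = -27819*(-121) - 9409 = 3366099 - 9409 = 3356690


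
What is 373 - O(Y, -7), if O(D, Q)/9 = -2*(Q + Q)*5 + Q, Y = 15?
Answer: -824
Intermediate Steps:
O(D, Q) = -171*Q (O(D, Q) = 9*(-2*(Q + Q)*5 + Q) = 9*(-4*Q*5 + Q) = 9*(-20*Q + Q) = 9*(-19*Q) = -171*Q)
373 - O(Y, -7) = 373 - (-171)*(-7) = 373 - 1*1197 = 373 - 1197 = -824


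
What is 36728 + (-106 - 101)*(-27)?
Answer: 42317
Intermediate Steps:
36728 + (-106 - 101)*(-27) = 36728 - 207*(-27) = 36728 + 5589 = 42317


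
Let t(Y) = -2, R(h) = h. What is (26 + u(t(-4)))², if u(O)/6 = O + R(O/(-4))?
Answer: 289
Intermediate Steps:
u(O) = 9*O/2 (u(O) = 6*(O + O/(-4)) = 6*(O + O*(-¼)) = 6*(O - O/4) = 6*(3*O/4) = 9*O/2)
(26 + u(t(-4)))² = (26 + (9/2)*(-2))² = (26 - 9)² = 17² = 289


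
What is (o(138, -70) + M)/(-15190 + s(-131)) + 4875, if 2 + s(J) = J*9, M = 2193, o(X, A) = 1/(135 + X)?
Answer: 21787155935/4469283 ≈ 4874.9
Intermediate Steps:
s(J) = -2 + 9*J (s(J) = -2 + J*9 = -2 + 9*J)
(o(138, -70) + M)/(-15190 + s(-131)) + 4875 = (1/(135 + 138) + 2193)/(-15190 + (-2 + 9*(-131))) + 4875 = (1/273 + 2193)/(-15190 + (-2 - 1179)) + 4875 = (1/273 + 2193)/(-15190 - 1181) + 4875 = (598690/273)/(-16371) + 4875 = (598690/273)*(-1/16371) + 4875 = -598690/4469283 + 4875 = 21787155935/4469283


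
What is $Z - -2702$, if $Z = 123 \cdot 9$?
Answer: $3809$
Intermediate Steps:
$Z = 1107$
$Z - -2702 = 1107 - -2702 = 1107 + 2702 = 3809$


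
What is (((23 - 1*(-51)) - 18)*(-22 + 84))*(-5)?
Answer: -17360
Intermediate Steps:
(((23 - 1*(-51)) - 18)*(-22 + 84))*(-5) = (((23 + 51) - 18)*62)*(-5) = ((74 - 18)*62)*(-5) = (56*62)*(-5) = 3472*(-5) = -17360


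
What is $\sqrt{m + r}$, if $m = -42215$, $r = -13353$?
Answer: $4 i \sqrt{3473} \approx 235.73 i$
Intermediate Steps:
$\sqrt{m + r} = \sqrt{-42215 - 13353} = \sqrt{-55568} = 4 i \sqrt{3473}$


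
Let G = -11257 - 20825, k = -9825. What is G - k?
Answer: -22257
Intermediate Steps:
G = -32082
G - k = -32082 - 1*(-9825) = -32082 + 9825 = -22257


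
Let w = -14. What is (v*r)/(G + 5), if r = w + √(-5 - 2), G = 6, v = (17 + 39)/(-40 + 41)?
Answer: -784/11 + 56*I*√7/11 ≈ -71.273 + 13.469*I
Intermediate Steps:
v = 56 (v = 56/1 = 56*1 = 56)
r = -14 + I*√7 (r = -14 + √(-5 - 2) = -14 + √(-7) = -14 + I*√7 ≈ -14.0 + 2.6458*I)
(v*r)/(G + 5) = (56*(-14 + I*√7))/(6 + 5) = (-784 + 56*I*√7)/11 = (-784 + 56*I*√7)*(1/11) = -784/11 + 56*I*√7/11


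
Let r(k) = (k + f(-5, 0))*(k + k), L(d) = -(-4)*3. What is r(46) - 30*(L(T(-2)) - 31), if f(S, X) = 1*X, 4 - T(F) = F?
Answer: 4802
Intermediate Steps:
T(F) = 4 - F
f(S, X) = X
L(d) = 12 (L(d) = -1*(-12) = 12)
r(k) = 2*k² (r(k) = (k + 0)*(k + k) = k*(2*k) = 2*k²)
r(46) - 30*(L(T(-2)) - 31) = 2*46² - 30*(12 - 31) = 2*2116 - 30*(-19) = 4232 - 1*(-570) = 4232 + 570 = 4802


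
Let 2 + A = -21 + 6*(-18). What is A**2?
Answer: 17161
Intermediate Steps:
A = -131 (A = -2 + (-21 + 6*(-18)) = -2 + (-21 - 108) = -2 - 129 = -131)
A**2 = (-131)**2 = 17161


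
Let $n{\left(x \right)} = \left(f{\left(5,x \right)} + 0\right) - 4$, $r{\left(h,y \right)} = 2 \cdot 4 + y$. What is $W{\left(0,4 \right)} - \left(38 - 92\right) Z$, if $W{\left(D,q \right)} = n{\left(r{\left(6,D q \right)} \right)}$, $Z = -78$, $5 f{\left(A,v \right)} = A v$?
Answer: $-4208$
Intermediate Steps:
$f{\left(A,v \right)} = \frac{A v}{5}$
$r{\left(h,y \right)} = 8 + y$
$n{\left(x \right)} = -4 + x$ ($n{\left(x \right)} = \left(\frac{1}{5} \cdot 5 x + 0\right) - 4 = \left(x + 0\right) - 4 = x - 4 = -4 + x$)
$W{\left(D,q \right)} = 4 + D q$ ($W{\left(D,q \right)} = -4 + \left(8 + D q\right) = 4 + D q$)
$W{\left(0,4 \right)} - \left(38 - 92\right) Z = \left(4 + 0 \cdot 4\right) - \left(38 - 92\right) \left(-78\right) = \left(4 + 0\right) - \left(-54\right) \left(-78\right) = 4 - 4212 = -4208$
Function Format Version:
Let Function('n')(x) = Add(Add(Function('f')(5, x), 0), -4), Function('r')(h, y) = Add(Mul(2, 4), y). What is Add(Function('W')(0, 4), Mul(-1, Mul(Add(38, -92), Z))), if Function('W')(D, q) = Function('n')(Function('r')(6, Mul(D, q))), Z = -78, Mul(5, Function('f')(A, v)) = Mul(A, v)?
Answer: -4208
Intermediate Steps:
Function('f')(A, v) = Mul(Rational(1, 5), A, v) (Function('f')(A, v) = Mul(Rational(1, 5), Mul(A, v)) = Mul(Rational(1, 5), A, v))
Function('r')(h, y) = Add(8, y)
Function('n')(x) = Add(-4, x) (Function('n')(x) = Add(Add(Mul(Rational(1, 5), 5, x), 0), -4) = Add(Add(x, 0), -4) = Add(x, -4) = Add(-4, x))
Function('W')(D, q) = Add(4, Mul(D, q)) (Function('W')(D, q) = Add(-4, Add(8, Mul(D, q))) = Add(4, Mul(D, q)))
Add(Function('W')(0, 4), Mul(-1, Mul(Add(38, -92), Z))) = Add(Add(4, Mul(0, 4)), Mul(-1, Mul(Add(38, -92), -78))) = Add(Add(4, 0), Mul(-1, Mul(-54, -78))) = Add(4, Mul(-1, 4212)) = Add(4, -4212) = -4208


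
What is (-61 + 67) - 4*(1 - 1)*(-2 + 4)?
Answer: 6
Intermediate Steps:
(-61 + 67) - 4*(1 - 1)*(-2 + 4) = 6 - 0*2 = 6 - 4*0 = 6 + 0 = 6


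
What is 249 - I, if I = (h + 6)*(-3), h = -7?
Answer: 246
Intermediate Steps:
I = 3 (I = (-7 + 6)*(-3) = -1*(-3) = 3)
249 - I = 249 - 1*3 = 249 - 3 = 246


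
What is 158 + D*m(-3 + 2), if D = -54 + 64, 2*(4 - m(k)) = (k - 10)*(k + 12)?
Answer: 803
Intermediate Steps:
m(k) = 4 - (-10 + k)*(12 + k)/2 (m(k) = 4 - (k - 10)*(k + 12)/2 = 4 - (-10 + k)*(12 + k)/2)
D = 10
158 + D*m(-3 + 2) = 158 + 10*(64 - (-3 + 2) - (-3 + 2)²/2) = 158 + 10*(64 - 1*(-1) - ½*(-1)²) = 158 + 10*(64 + 1 - ½*1) = 158 + 10*(64 + 1 - ½) = 158 + 10*(129/2) = 158 + 645 = 803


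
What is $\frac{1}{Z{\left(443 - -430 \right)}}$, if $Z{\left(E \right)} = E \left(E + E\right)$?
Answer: $\frac{1}{1524258} \approx 6.5606 \cdot 10^{-7}$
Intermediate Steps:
$Z{\left(E \right)} = 2 E^{2}$ ($Z{\left(E \right)} = E 2 E = 2 E^{2}$)
$\frac{1}{Z{\left(443 - -430 \right)}} = \frac{1}{2 \left(443 - -430\right)^{2}} = \frac{1}{2 \left(443 + 430\right)^{2}} = \frac{1}{2 \cdot 873^{2}} = \frac{1}{2 \cdot 762129} = \frac{1}{1524258}$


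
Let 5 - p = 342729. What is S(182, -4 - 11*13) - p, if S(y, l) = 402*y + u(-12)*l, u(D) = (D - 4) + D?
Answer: 420004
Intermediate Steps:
p = -342724 (p = 5 - 1*342729 = 5 - 342729 = -342724)
u(D) = -4 + 2*D (u(D) = (-4 + D) + D = -4 + 2*D)
S(y, l) = -28*l + 402*y (S(y, l) = 402*y + (-4 + 2*(-12))*l = 402*y + (-4 - 24)*l = 402*y - 28*l = -28*l + 402*y)
S(182, -4 - 11*13) - p = (-28*(-4 - 11*13) + 402*182) - 1*(-342724) = (-28*(-4 - 143) + 73164) + 342724 = (-28*(-147) + 73164) + 342724 = (4116 + 73164) + 342724 = 77280 + 342724 = 420004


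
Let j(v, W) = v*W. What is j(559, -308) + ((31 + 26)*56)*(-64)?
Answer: -376460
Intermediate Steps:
j(v, W) = W*v
j(559, -308) + ((31 + 26)*56)*(-64) = -308*559 + ((31 + 26)*56)*(-64) = -172172 + (57*56)*(-64) = -172172 + 3192*(-64) = -172172 - 204288 = -376460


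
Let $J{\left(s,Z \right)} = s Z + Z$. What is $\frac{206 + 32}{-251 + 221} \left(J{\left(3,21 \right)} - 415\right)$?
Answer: $\frac{39389}{15} \approx 2625.9$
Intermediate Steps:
$J{\left(s,Z \right)} = Z + Z s$ ($J{\left(s,Z \right)} = Z s + Z = Z + Z s$)
$\frac{206 + 32}{-251 + 221} \left(J{\left(3,21 \right)} - 415\right) = \frac{206 + 32}{-251 + 221} \left(21 \left(1 + 3\right) - 415\right) = \frac{238}{-30} \left(21 \cdot 4 - 415\right) = 238 \left(- \frac{1}{30}\right) \left(84 - 415\right) = \left(- \frac{119}{15}\right) \left(-331\right) = \frac{39389}{15}$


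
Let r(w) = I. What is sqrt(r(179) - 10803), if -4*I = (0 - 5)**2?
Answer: I*sqrt(43237)/2 ≈ 103.97*I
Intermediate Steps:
I = -25/4 (I = -(0 - 5)**2/4 = -1/4*(-5)**2 = -1/4*25 = -25/4 ≈ -6.2500)
r(w) = -25/4
sqrt(r(179) - 10803) = sqrt(-25/4 - 10803) = sqrt(-43237/4) = I*sqrt(43237)/2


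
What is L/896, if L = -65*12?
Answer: -195/224 ≈ -0.87054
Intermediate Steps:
L = -780
L/896 = -780/896 = -780*1/896 = -195/224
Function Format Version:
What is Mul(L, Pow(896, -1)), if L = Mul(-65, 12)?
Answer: Rational(-195, 224) ≈ -0.87054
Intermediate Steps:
L = -780
Mul(L, Pow(896, -1)) = Mul(-780, Pow(896, -1)) = Mul(-780, Rational(1, 896)) = Rational(-195, 224)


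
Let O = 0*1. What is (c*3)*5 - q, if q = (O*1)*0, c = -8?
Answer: -120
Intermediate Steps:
O = 0
q = 0 (q = (0*1)*0 = 0*0 = 0)
(c*3)*5 - q = -8*3*5 - 1*0 = -24*5 + 0 = -120 + 0 = -120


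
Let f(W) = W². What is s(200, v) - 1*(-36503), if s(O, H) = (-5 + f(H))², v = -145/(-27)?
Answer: 19701255223/531441 ≈ 37071.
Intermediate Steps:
v = 145/27 (v = -145*(-1/27) = 145/27 ≈ 5.3704)
s(O, H) = (-5 + H²)²
s(200, v) - 1*(-36503) = (-5 + (145/27)²)² - 1*(-36503) = (-5 + 21025/729)² + 36503 = (17380/729)² + 36503 = 302064400/531441 + 36503 = 19701255223/531441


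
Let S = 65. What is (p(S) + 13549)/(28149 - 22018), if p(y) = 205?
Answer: 13754/6131 ≈ 2.2434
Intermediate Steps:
(p(S) + 13549)/(28149 - 22018) = (205 + 13549)/(28149 - 22018) = 13754/6131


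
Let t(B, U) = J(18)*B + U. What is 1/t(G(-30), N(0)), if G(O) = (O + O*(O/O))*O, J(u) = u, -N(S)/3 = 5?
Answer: 1/32385 ≈ 3.0878e-5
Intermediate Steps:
N(S) = -15 (N(S) = -3*5 = -15)
G(O) = 2*O**2 (G(O) = (O + O*1)*O = (O + O)*O = (2*O)*O = 2*O**2)
t(B, U) = U + 18*B (t(B, U) = 18*B + U = U + 18*B)
1/t(G(-30), N(0)) = 1/(-15 + 18*(2*(-30)**2)) = 1/(-15 + 18*(2*900)) = 1/(-15 + 18*1800) = 1/(-15 + 32400) = 1/32385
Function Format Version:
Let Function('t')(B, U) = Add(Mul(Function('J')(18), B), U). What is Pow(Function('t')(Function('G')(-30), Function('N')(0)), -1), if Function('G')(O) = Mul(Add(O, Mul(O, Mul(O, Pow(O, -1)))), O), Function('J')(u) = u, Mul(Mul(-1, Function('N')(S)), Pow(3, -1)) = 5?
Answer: Rational(1, 32385) ≈ 3.0878e-5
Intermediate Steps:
Function('N')(S) = -15 (Function('N')(S) = Mul(-3, 5) = -15)
Function('G')(O) = Mul(2, Pow(O, 2)) (Function('G')(O) = Mul(Add(O, Mul(O, 1)), O) = Mul(Add(O, O), O) = Mul(Mul(2, O), O) = Mul(2, Pow(O, 2)))
Function('t')(B, U) = Add(U, Mul(18, B)) (Function('t')(B, U) = Add(Mul(18, B), U) = Add(U, Mul(18, B)))
Pow(Function('t')(Function('G')(-30), Function('N')(0)), -1) = Pow(Add(-15, Mul(18, Mul(2, Pow(-30, 2)))), -1) = Pow(Add(-15, Mul(18, Mul(2, 900))), -1) = Pow(Add(-15, Mul(18, 1800)), -1) = Pow(Add(-15, 32400), -1) = Pow(32385, -1) = Rational(1, 32385)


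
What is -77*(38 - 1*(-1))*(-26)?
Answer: 78078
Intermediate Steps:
-77*(38 - 1*(-1))*(-26) = -77*(38 + 1)*(-26) = -77*39*(-26) = -3003*(-26) = 78078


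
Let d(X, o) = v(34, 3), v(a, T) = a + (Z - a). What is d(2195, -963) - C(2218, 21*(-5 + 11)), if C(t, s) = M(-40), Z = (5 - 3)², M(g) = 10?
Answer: -6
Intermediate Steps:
Z = 4 (Z = 2² = 4)
C(t, s) = 10
v(a, T) = 4 (v(a, T) = a + (4 - a) = 4)
d(X, o) = 4
d(2195, -963) - C(2218, 21*(-5 + 11)) = 4 - 1*10 = 4 - 10 = -6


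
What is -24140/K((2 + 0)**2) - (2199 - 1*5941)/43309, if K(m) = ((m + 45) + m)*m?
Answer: -261171489/2295377 ≈ -113.78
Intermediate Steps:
K(m) = m*(45 + 2*m) (K(m) = ((45 + m) + m)*m = (45 + 2*m)*m = m*(45 + 2*m))
-24140/K((2 + 0)**2) - (2199 - 1*5941)/43309 = -24140*1/((2 + 0)**2*(45 + 2*(2 + 0)**2)) - (2199 - 1*5941)/43309 = -24140*1/(4*(45 + 2*2**2)) - (2199 - 5941)*(1/43309) = -24140*1/(4*(45 + 2*4)) - 1*(-3742)*(1/43309) = -24140*1/(4*(45 + 8)) + 3742*(1/43309) = -24140/(4*53) + 3742/43309 = -24140/212 + 3742/43309 = -24140*1/212 + 3742/43309 = -6035/53 + 3742/43309 = -261171489/2295377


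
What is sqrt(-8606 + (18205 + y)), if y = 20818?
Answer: sqrt(30417) ≈ 174.40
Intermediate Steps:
sqrt(-8606 + (18205 + y)) = sqrt(-8606 + (18205 + 20818)) = sqrt(-8606 + 39023) = sqrt(30417)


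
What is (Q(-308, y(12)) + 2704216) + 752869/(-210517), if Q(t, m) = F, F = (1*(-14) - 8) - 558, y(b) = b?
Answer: 569160586943/210517 ≈ 2.7036e+6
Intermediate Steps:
F = -580 (F = (-14 - 8) - 558 = -22 - 558 = -580)
Q(t, m) = -580
(Q(-308, y(12)) + 2704216) + 752869/(-210517) = (-580 + 2704216) + 752869/(-210517) = 2703636 + 752869*(-1/210517) = 2703636 - 752869/210517 = 569160586943/210517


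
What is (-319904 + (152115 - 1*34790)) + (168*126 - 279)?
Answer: -181690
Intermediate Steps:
(-319904 + (152115 - 1*34790)) + (168*126 - 279) = (-319904 + (152115 - 34790)) + (21168 - 279) = (-319904 + 117325) + 20889 = -202579 + 20889 = -181690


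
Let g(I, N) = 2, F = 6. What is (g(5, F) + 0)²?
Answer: 4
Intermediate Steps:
(g(5, F) + 0)² = (2 + 0)² = 2² = 4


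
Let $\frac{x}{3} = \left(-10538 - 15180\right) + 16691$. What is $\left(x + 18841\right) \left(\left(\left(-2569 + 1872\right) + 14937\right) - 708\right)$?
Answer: $-111503680$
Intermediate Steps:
$x = -27081$ ($x = 3 \left(\left(-10538 - 15180\right) + 16691\right) = 3 \left(-25718 + 16691\right) = 3 \left(-9027\right) = -27081$)
$\left(x + 18841\right) \left(\left(\left(-2569 + 1872\right) + 14937\right) - 708\right) = \left(-27081 + 18841\right) \left(\left(\left(-2569 + 1872\right) + 14937\right) - 708\right) = - 8240 \left(\left(-697 + 14937\right) - 708\right) = - 8240 \left(14240 - 708\right) = \left(-8240\right) 13532 = -111503680$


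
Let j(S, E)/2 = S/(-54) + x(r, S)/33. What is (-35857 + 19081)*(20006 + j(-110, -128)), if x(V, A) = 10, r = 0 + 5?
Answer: -11078072608/33 ≈ -3.3570e+8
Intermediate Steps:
r = 5
j(S, E) = 20/33 - S/27 (j(S, E) = 2*(S/(-54) + 10/33) = 2*(S*(-1/54) + 10*(1/33)) = 2*(-S/54 + 10/33) = 2*(10/33 - S/54) = 20/33 - S/27)
(-35857 + 19081)*(20006 + j(-110, -128)) = (-35857 + 19081)*(20006 + (20/33 - 1/27*(-110))) = -16776*(20006 + (20/33 + 110/27)) = -16776*(20006 + 1390/297) = -16776*5943172/297 = -11078072608/33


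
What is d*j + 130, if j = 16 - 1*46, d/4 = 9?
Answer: -950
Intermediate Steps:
d = 36 (d = 4*9 = 36)
j = -30 (j = 16 - 46 = -30)
d*j + 130 = 36*(-30) + 130 = -1080 + 130 = -950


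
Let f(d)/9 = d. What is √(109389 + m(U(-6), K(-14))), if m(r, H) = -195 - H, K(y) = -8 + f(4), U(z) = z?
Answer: √109166 ≈ 330.40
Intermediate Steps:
f(d) = 9*d
K(y) = 28 (K(y) = -8 + 9*4 = -8 + 36 = 28)
√(109389 + m(U(-6), K(-14))) = √(109389 + (-195 - 1*28)) = √(109389 + (-195 - 28)) = √(109389 - 223) = √109166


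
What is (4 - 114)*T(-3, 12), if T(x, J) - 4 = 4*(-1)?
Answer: 0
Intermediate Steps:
T(x, J) = 0 (T(x, J) = 4 + 4*(-1) = 4 - 4 = 0)
(4 - 114)*T(-3, 12) = (4 - 114)*0 = -110*0 = 0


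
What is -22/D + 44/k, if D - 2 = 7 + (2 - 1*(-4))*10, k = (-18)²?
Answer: -341/1863 ≈ -0.18304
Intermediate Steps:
k = 324
D = 69 (D = 2 + (7 + (2 - 1*(-4))*10) = 2 + (7 + (2 + 4)*10) = 2 + (7 + 6*10) = 2 + (7 + 60) = 2 + 67 = 69)
-22/D + 44/k = -22/69 + 44/324 = -22*1/69 + 44*(1/324) = -22/69 + 11/81 = -341/1863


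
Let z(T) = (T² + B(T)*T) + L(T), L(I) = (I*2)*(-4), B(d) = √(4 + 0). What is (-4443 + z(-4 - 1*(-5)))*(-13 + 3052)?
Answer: -13517472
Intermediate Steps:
B(d) = 2 (B(d) = √4 = 2)
L(I) = -8*I (L(I) = (2*I)*(-4) = -8*I)
z(T) = T² - 6*T (z(T) = (T² + 2*T) - 8*T = T² - 6*T)
(-4443 + z(-4 - 1*(-5)))*(-13 + 3052) = (-4443 + (-4 - 1*(-5))*(-6 + (-4 - 1*(-5))))*(-13 + 3052) = (-4443 + (-4 + 5)*(-6 + (-4 + 5)))*3039 = (-4443 + 1*(-6 + 1))*3039 = (-4443 + 1*(-5))*3039 = (-4443 - 5)*3039 = -4448*3039 = -13517472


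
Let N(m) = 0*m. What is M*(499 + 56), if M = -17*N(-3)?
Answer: 0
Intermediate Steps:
N(m) = 0
M = 0 (M = -17*0 = 0)
M*(499 + 56) = 0*(499 + 56) = 0*555 = 0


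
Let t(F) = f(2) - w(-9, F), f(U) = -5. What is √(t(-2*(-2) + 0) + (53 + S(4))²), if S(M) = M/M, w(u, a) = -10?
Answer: √2921 ≈ 54.046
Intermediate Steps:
S(M) = 1
t(F) = 5 (t(F) = -5 - 1*(-10) = -5 + 10 = 5)
√(t(-2*(-2) + 0) + (53 + S(4))²) = √(5 + (53 + 1)²) = √(5 + 54²) = √(5 + 2916) = √2921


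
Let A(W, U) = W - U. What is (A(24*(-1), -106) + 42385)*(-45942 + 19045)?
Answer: -1142234899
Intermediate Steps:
(A(24*(-1), -106) + 42385)*(-45942 + 19045) = ((24*(-1) - 1*(-106)) + 42385)*(-45942 + 19045) = ((-24 + 106) + 42385)*(-26897) = (82 + 42385)*(-26897) = 42467*(-26897) = -1142234899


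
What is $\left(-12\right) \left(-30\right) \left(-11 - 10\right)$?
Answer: $-7560$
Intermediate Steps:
$\left(-12\right) \left(-30\right) \left(-11 - 10\right) = 360 \left(-21\right) = -7560$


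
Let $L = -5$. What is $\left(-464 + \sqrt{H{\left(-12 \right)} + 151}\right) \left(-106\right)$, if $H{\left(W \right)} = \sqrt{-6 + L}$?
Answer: $49184 - 106 \sqrt{151 + i \sqrt{11}} \approx 47881.0 - 14.304 i$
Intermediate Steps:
$H{\left(W \right)} = i \sqrt{11}$ ($H{\left(W \right)} = \sqrt{-6 - 5} = \sqrt{-11} = i \sqrt{11}$)
$\left(-464 + \sqrt{H{\left(-12 \right)} + 151}\right) \left(-106\right) = \left(-464 + \sqrt{i \sqrt{11} + 151}\right) \left(-106\right) = \left(-464 + \sqrt{151 + i \sqrt{11}}\right) \left(-106\right) = 49184 - 106 \sqrt{151 + i \sqrt{11}}$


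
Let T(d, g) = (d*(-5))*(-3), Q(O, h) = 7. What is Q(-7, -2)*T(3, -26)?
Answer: 315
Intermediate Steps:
T(d, g) = 15*d (T(d, g) = -5*d*(-3) = 15*d)
Q(-7, -2)*T(3, -26) = 7*(15*3) = 7*45 = 315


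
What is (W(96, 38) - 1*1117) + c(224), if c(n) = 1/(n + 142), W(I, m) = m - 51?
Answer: -413579/366 ≈ -1130.0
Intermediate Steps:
W(I, m) = -51 + m
c(n) = 1/(142 + n)
(W(96, 38) - 1*1117) + c(224) = ((-51 + 38) - 1*1117) + 1/(142 + 224) = (-13 - 1117) + 1/366 = -1130 + 1/366 = -413579/366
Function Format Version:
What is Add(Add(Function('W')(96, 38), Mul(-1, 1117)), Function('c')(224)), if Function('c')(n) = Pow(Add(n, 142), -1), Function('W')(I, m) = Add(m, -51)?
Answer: Rational(-413579, 366) ≈ -1130.0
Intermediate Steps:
Function('W')(I, m) = Add(-51, m)
Function('c')(n) = Pow(Add(142, n), -1)
Add(Add(Function('W')(96, 38), Mul(-1, 1117)), Function('c')(224)) = Add(Add(Add(-51, 38), Mul(-1, 1117)), Pow(Add(142, 224), -1)) = Add(Add(-13, -1117), Pow(366, -1)) = Add(-1130, Rational(1, 366)) = Rational(-413579, 366)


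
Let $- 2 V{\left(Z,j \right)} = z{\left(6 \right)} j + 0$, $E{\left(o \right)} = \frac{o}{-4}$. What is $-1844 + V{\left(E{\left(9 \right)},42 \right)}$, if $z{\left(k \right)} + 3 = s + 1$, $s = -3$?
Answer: $-1739$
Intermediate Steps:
$z{\left(k \right)} = -5$ ($z{\left(k \right)} = -3 + \left(-3 + 1\right) = -3 - 2 = -5$)
$E{\left(o \right)} = - \frac{o}{4}$ ($E{\left(o \right)} = o \left(- \frac{1}{4}\right) = - \frac{o}{4}$)
$V{\left(Z,j \right)} = \frac{5 j}{2}$ ($V{\left(Z,j \right)} = - \frac{- 5 j + 0}{2} = - \frac{\left(-5\right) j}{2} = \frac{5 j}{2}$)
$-1844 + V{\left(E{\left(9 \right)},42 \right)} = -1844 + \frac{5}{2} \cdot 42 = -1844 + 105 = -1739$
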